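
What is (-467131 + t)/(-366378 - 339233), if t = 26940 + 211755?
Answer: 228436/705611 ≈ 0.32374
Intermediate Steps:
t = 238695
(-467131 + t)/(-366378 - 339233) = (-467131 + 238695)/(-366378 - 339233) = -228436/(-705611) = -228436*(-1/705611) = 228436/705611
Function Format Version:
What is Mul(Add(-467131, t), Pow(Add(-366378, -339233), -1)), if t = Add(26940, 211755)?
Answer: Rational(228436, 705611) ≈ 0.32374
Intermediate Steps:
t = 238695
Mul(Add(-467131, t), Pow(Add(-366378, -339233), -1)) = Mul(Add(-467131, 238695), Pow(Add(-366378, -339233), -1)) = Mul(-228436, Pow(-705611, -1)) = Mul(-228436, Rational(-1, 705611)) = Rational(228436, 705611)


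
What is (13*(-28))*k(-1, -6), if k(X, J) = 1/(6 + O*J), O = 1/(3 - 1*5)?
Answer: -364/9 ≈ -40.444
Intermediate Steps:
O = -½ (O = 1/(3 - 5) = 1/(-2) = -½ ≈ -0.50000)
k(X, J) = 1/(6 - J/2)
(13*(-28))*k(-1, -6) = (13*(-28))*(2/(12 - 1*(-6))) = -728/(12 + 6) = -728/18 = -364*⅑ = -364/9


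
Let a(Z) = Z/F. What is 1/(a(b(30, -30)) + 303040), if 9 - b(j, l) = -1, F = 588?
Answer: 294/89093765 ≈ 3.2999e-6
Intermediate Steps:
b(j, l) = 10 (b(j, l) = 9 - 1*(-1) = 9 + 1 = 10)
a(Z) = Z/588
1/(a(b(30, -30)) + 303040) = 1/((1/588)*10 + 303040) = 1/(5/294 + 303040) = 1/(89093765/294) = 294/89093765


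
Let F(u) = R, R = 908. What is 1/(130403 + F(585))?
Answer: 1/131311 ≈ 7.6155e-6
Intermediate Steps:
F(u) = 908
1/(130403 + F(585)) = 1/(130403 + 908) = 1/131311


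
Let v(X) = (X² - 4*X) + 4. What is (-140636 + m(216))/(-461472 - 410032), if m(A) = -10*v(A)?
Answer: 149649/217876 ≈ 0.68685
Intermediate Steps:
v(X) = 4 + X² - 4*X
m(A) = -40 - 10*A² + 40*A (m(A) = -10*(4 + A² - 4*A) = -40 - 10*A² + 40*A)
(-140636 + m(216))/(-461472 - 410032) = (-140636 + (-40 - 10*216² + 40*216))/(-461472 - 410032) = (-140636 + (-40 - 10*46656 + 8640))/(-871504) = (-140636 + (-40 - 466560 + 8640))*(-1/871504) = (-140636 - 457960)*(-1/871504) = -598596*(-1/871504) = 149649/217876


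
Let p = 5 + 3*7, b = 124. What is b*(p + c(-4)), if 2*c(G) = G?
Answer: 2976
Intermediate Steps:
p = 26 (p = 5 + 21 = 26)
c(G) = G/2
b*(p + c(-4)) = 124*(26 + (½)*(-4)) = 124*(26 - 2) = 124*24 = 2976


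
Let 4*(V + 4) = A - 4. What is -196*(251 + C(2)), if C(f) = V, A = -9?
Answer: -47775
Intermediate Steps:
V = -29/4 (V = -4 + (-9 - 4)/4 = -4 + (¼)*(-13) = -4 - 13/4 = -29/4 ≈ -7.2500)
C(f) = -29/4
-196*(251 + C(2)) = -196*(251 - 29/4) = -196*975/4 = -47775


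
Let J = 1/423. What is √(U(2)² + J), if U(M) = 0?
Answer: √47/141 ≈ 0.048622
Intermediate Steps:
J = 1/423 ≈ 0.0023641
√(U(2)² + J) = √(0² + 1/423) = √(0 + 1/423) = √(1/423) = √47/141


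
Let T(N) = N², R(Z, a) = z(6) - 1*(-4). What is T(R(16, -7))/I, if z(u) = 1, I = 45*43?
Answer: 5/387 ≈ 0.012920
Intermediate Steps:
I = 1935
R(Z, a) = 5 (R(Z, a) = 1 - 1*(-4) = 1 + 4 = 5)
T(R(16, -7))/I = 5²/1935 = 25*(1/1935) = 5/387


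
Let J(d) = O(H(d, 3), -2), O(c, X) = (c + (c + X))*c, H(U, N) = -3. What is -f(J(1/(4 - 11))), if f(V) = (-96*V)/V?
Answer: 96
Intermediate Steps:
O(c, X) = c*(X + 2*c) (O(c, X) = (c + (X + c))*c = (X + 2*c)*c = c*(X + 2*c))
J(d) = 24 (J(d) = -3*(-2 + 2*(-3)) = -3*(-2 - 6) = -3*(-8) = 24)
f(V) = -96
-f(J(1/(4 - 11))) = -1*(-96) = 96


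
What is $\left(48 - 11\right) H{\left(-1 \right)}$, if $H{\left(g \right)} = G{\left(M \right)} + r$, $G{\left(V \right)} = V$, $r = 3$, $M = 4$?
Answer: $259$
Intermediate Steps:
$H{\left(g \right)} = 7$ ($H{\left(g \right)} = 4 + 3 = 7$)
$\left(48 - 11\right) H{\left(-1 \right)} = \left(48 - 11\right) 7 = 37 \cdot 7 = 259$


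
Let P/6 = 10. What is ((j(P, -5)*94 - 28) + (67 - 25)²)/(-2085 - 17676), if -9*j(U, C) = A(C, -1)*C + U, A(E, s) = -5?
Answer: -7634/177849 ≈ -0.042924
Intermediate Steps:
P = 60 (P = 6*10 = 60)
j(U, C) = -U/9 + 5*C/9 (j(U, C) = -(-5*C + U)/9 = -(U - 5*C)/9 = -U/9 + 5*C/9)
((j(P, -5)*94 - 28) + (67 - 25)²)/(-2085 - 17676) = (((-⅑*60 + (5/9)*(-5))*94 - 28) + (67 - 25)²)/(-2085 - 17676) = (((-20/3 - 25/9)*94 - 28) + 42²)/(-19761) = ((-85/9*94 - 28) + 1764)*(-1/19761) = ((-7990/9 - 28) + 1764)*(-1/19761) = (-8242/9 + 1764)*(-1/19761) = (7634/9)*(-1/19761) = -7634/177849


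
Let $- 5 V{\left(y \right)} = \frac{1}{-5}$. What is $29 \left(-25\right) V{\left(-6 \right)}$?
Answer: $-29$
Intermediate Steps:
$V{\left(y \right)} = \frac{1}{25}$ ($V{\left(y \right)} = - \frac{1}{5 \left(-5\right)} = \left(- \frac{1}{5}\right) \left(- \frac{1}{5}\right) = \frac{1}{25}$)
$29 \left(-25\right) V{\left(-6 \right)} = 29 \left(-25\right) \frac{1}{25} = \left(-725\right) \frac{1}{25} = -29$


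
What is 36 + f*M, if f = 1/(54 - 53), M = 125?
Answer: 161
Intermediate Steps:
f = 1 (f = 1/1 = 1)
36 + f*M = 36 + 1*125 = 36 + 125 = 161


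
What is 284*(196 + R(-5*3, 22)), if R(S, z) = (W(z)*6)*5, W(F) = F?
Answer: 243104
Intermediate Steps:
R(S, z) = 30*z (R(S, z) = (z*6)*5 = (6*z)*5 = 30*z)
284*(196 + R(-5*3, 22)) = 284*(196 + 30*22) = 284*(196 + 660) = 284*856 = 243104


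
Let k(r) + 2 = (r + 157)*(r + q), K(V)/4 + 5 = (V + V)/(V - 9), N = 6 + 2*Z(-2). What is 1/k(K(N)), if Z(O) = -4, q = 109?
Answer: 121/1515143 ≈ 7.9860e-5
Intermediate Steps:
N = -2 (N = 6 + 2*(-4) = 6 - 8 = -2)
K(V) = -20 + 8*V/(-9 + V) (K(V) = -20 + 4*((V + V)/(V - 9)) = -20 + 4*((2*V)/(-9 + V)) = -20 + 4*(2*V/(-9 + V)) = -20 + 8*V/(-9 + V))
k(r) = -2 + (109 + r)*(157 + r) (k(r) = -2 + (r + 157)*(r + 109) = -2 + (157 + r)*(109 + r) = -2 + (109 + r)*(157 + r))
1/k(K(N)) = 1/(17111 + (12*(15 - 1*(-2))/(-9 - 2))² + 266*(12*(15 - 1*(-2))/(-9 - 2))) = 1/(17111 + (12*(15 + 2)/(-11))² + 266*(12*(15 + 2)/(-11))) = 1/(17111 + (12*(-1/11)*17)² + 266*(12*(-1/11)*17)) = 1/(17111 + (-204/11)² + 266*(-204/11)) = 1/(17111 + 41616/121 - 54264/11) = 1/(1515143/121) = 121/1515143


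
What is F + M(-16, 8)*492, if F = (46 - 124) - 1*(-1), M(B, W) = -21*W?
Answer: -82733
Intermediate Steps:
F = -77 (F = -78 + 1 = -77)
F + M(-16, 8)*492 = -77 - 21*8*492 = -77 - 168*492 = -77 - 82656 = -82733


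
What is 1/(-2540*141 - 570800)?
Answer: -1/928940 ≈ -1.0765e-6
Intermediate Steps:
1/(-2540*141 - 570800) = 1/(-358140 - 570800) = 1/(-928940) = -1/928940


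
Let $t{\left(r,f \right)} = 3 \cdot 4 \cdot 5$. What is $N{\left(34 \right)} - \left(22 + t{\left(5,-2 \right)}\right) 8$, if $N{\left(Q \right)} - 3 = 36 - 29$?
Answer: $-646$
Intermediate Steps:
$N{\left(Q \right)} = 10$ ($N{\left(Q \right)} = 3 + \left(36 - 29\right) = 3 + 7 = 10$)
$t{\left(r,f \right)} = 60$ ($t{\left(r,f \right)} = 12 \cdot 5 = 60$)
$N{\left(34 \right)} - \left(22 + t{\left(5,-2 \right)}\right) 8 = 10 - \left(22 + 60\right) 8 = 10 - 82 \cdot 8 = 10 - 656 = -646$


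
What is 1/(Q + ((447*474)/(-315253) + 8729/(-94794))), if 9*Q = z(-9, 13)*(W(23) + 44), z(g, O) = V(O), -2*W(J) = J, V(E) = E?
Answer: 6403734189/295726185322 ≈ 0.021654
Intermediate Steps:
W(J) = -J/2
z(g, O) = O
Q = 845/18 (Q = (13*(-1/2*23 + 44))/9 = (13*(-23/2 + 44))/9 = (13*(65/2))/9 = (1/9)*(845/2) = 845/18 ≈ 46.944)
1/(Q + ((447*474)/(-315253) + 8729/(-94794))) = 1/(845/18 + ((447*474)/(-315253) + 8729/(-94794))) = 1/(845/18 + (211878*(-1/315253) + 8729*(-1/94794))) = 1/(845/18 + (-211878/315253 - 1247/13542)) = 1/(845/18 - 3262372367/4269156126) = 1/(295726185322/6403734189) = 6403734189/295726185322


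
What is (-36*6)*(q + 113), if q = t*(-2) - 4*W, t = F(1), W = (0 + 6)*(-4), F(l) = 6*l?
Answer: -42552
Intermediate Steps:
W = -24 (W = 6*(-4) = -24)
t = 6 (t = 6*1 = 6)
q = 84 (q = 6*(-2) - 4*(-24) = -12 + 96 = 84)
(-36*6)*(q + 113) = (-36*6)*(84 + 113) = -216*197 = -42552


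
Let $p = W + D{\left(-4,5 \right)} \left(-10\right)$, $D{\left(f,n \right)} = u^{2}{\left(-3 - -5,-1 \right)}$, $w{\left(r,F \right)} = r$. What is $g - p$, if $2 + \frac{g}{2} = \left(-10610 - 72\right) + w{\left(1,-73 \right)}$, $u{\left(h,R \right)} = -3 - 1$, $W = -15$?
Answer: $-21191$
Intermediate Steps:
$u{\left(h,R \right)} = -4$ ($u{\left(h,R \right)} = -3 - 1 = -4$)
$D{\left(f,n \right)} = 16$ ($D{\left(f,n \right)} = \left(-4\right)^{2} = 16$)
$g = -21366$ ($g = -4 + 2 \left(\left(-10610 - 72\right) + 1\right) = -4 + 2 \left(-10682 + 1\right) = -4 + 2 \left(-10681\right) = -4 - 21362 = -21366$)
$p = -175$ ($p = -15 + 16 \left(-10\right) = -15 - 160 = -175$)
$g - p = -21366 - -175 = -21366 + 175 = -21191$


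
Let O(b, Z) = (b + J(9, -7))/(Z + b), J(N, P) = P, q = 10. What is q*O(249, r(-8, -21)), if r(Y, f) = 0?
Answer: 2420/249 ≈ 9.7189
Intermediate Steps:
O(b, Z) = (-7 + b)/(Z + b) (O(b, Z) = (b - 7)/(Z + b) = (-7 + b)/(Z + b))
q*O(249, r(-8, -21)) = 10*((-7 + 249)/(0 + 249)) = 10*(242/249) = 2420/249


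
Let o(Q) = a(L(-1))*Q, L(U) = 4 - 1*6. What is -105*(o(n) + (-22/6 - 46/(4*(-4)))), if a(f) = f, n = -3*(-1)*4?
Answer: 20825/8 ≈ 2603.1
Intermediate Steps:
n = 12 (n = 3*4 = 12)
L(U) = -2 (L(U) = 4 - 6 = -2)
o(Q) = -2*Q
-105*(o(n) + (-22/6 - 46/(4*(-4)))) = -105*(-2*12 + (-22/6 - 46/(4*(-4)))) = -105*(-24 + (-22*1/6 - 46/(-16))) = -105*(-24 + (-11/3 - 46*(-1/16))) = -105*(-24 + (-11/3 + 23/8)) = -105*(-24 - 19/24) = -105*(-595/24) = 20825/8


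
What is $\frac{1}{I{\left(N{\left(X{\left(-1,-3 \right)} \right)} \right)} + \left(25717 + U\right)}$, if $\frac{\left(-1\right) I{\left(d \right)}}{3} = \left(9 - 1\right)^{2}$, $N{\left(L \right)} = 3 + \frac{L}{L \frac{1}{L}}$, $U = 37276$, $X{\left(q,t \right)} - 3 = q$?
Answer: $\frac{1}{62801} \approx 1.5923 \cdot 10^{-5}$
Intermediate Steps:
$X{\left(q,t \right)} = 3 + q$
$N{\left(L \right)} = 3 + L$ ($N{\left(L \right)} = 3 + \frac{L}{1} = 3 + L 1 = 3 + L$)
$I{\left(d \right)} = -192$ ($I{\left(d \right)} = - 3 \left(9 - 1\right)^{2} = - 3 \cdot 8^{2} = \left(-3\right) 64 = -192$)
$\frac{1}{I{\left(N{\left(X{\left(-1,-3 \right)} \right)} \right)} + \left(25717 + U\right)} = \frac{1}{-192 + \left(25717 + 37276\right)} = \frac{1}{-192 + 62993} = \frac{1}{62801}$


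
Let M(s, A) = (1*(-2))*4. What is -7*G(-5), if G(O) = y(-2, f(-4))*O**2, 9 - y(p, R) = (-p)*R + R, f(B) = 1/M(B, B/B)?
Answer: -13125/8 ≈ -1640.6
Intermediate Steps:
M(s, A) = -8 (M(s, A) = -2*4 = -8)
f(B) = -1/8 (f(B) = 1/(-8) = -1/8)
y(p, R) = 9 - R + R*p (y(p, R) = 9 - ((-p)*R + R) = 9 - (-R*p + R) = 9 - (R - R*p) = 9 + (-R + R*p) = 9 - R + R*p)
G(O) = 75*O**2/8 (G(O) = (9 - 1*(-1/8) - 1/8*(-2))*O**2 = (9 + 1/8 + 1/4)*O**2 = 75*O**2/8)
-7*G(-5) = -525*(-5)**2/8 = -525*25/8 = -7*1875/8 = -13125/8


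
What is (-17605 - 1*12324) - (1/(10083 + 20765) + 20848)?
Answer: -1566368897/30848 ≈ -50777.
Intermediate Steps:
(-17605 - 1*12324) - (1/(10083 + 20765) + 20848) = (-17605 - 12324) - (1/30848 + 20848) = -29929 - (1/30848 + 20848) = -29929 - 1*643119105/30848 = -29929 - 643119105/30848 = -1566368897/30848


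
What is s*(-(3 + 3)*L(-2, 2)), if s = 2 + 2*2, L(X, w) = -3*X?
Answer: -216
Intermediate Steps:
s = 6 (s = 2 + 4 = 6)
s*(-(3 + 3)*L(-2, 2)) = 6*(-(3 + 3)*(-3*(-2))) = 6*(-6*6) = 6*(-1*36) = 6*(-36) = -216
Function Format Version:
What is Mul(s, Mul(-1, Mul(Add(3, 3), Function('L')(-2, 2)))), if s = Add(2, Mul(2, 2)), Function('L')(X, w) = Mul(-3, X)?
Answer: -216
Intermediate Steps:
s = 6 (s = Add(2, 4) = 6)
Mul(s, Mul(-1, Mul(Add(3, 3), Function('L')(-2, 2)))) = Mul(6, Mul(-1, Mul(Add(3, 3), Mul(-3, -2)))) = Mul(6, Mul(-1, Mul(6, 6))) = Mul(6, Mul(-1, 36)) = Mul(6, -36) = -216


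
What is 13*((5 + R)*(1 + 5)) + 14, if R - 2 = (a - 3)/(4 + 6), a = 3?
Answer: 560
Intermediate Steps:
R = 2 (R = 2 + (3 - 3)/(4 + 6) = 2 + 0/10 = 2 + 0*(⅒) = 2 + 0 = 2)
13*((5 + R)*(1 + 5)) + 14 = 13*((5 + 2)*(1 + 5)) + 14 = 13*(7*6) + 14 = 13*42 + 14 = 546 + 14 = 560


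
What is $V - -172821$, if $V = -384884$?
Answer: $-212063$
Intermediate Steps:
$V - -172821 = -384884 - -172821 = -384884 + 172821 = -212063$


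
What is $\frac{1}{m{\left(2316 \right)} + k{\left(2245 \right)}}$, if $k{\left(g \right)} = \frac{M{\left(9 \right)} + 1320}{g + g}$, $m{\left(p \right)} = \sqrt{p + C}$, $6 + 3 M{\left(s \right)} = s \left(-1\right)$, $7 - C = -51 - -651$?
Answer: $- \frac{236174}{1389364923} + \frac{806404 \sqrt{1723}}{1389364923} \approx 0.023922$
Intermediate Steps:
$C = -593$ ($C = 7 - \left(-51 - -651\right) = 7 - \left(-51 + 651\right) = 7 - 600 = -593$)
$M{\left(s \right)} = -2 - \frac{s}{3}$ ($M{\left(s \right)} = -2 + \frac{s \left(-1\right)}{3} = -2 + \frac{\left(-1\right) s}{3} = -2 - \frac{s}{3}$)
$m{\left(p \right)} = \sqrt{-593 + p}$ ($m{\left(p \right)} = \sqrt{p - 593} = \sqrt{-593 + p}$)
$k{\left(g \right)} = \frac{1315}{2 g}$ ($k{\left(g \right)} = \frac{\left(-2 - 3\right) + 1320}{g + g} = \frac{\left(-2 - 3\right) + 1320}{2 g} = \left(-5 + 1320\right) \frac{1}{2 g} = 1315 \frac{1}{2 g} = \frac{1315}{2 g}$)
$\frac{1}{m{\left(2316 \right)} + k{\left(2245 \right)}} = \frac{1}{\sqrt{-593 + 2316} + \frac{1315}{2 \cdot 2245}} = \frac{1}{\sqrt{1723} + \frac{1315}{2} \cdot \frac{1}{2245}} = \frac{1}{\sqrt{1723} + \frac{263}{898}} = \frac{1}{\frac{263}{898} + \sqrt{1723}}$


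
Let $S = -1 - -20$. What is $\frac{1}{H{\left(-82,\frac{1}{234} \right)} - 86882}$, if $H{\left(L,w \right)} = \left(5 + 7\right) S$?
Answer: $- \frac{1}{86654} \approx -1.154 \cdot 10^{-5}$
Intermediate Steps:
$S = 19$ ($S = -1 + 20 = 19$)
$H{\left(L,w \right)} = 228$ ($H{\left(L,w \right)} = \left(5 + 7\right) 19 = 12 \cdot 19 = 228$)
$\frac{1}{H{\left(-82,\frac{1}{234} \right)} - 86882} = \frac{1}{228 - 86882} = \frac{1}{-86654} = - \frac{1}{86654}$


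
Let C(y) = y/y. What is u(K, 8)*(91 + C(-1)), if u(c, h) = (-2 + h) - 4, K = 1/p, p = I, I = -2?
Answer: 184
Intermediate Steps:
C(y) = 1
p = -2
K = -½ (K = 1/(-2) = -½ ≈ -0.50000)
u(c, h) = -6 + h
u(K, 8)*(91 + C(-1)) = (-6 + 8)*(91 + 1) = 2*92 = 184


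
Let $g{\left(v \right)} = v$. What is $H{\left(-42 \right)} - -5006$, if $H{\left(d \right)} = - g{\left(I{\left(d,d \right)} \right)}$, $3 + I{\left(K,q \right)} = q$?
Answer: $5051$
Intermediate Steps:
$I{\left(K,q \right)} = -3 + q$
$H{\left(d \right)} = 3 - d$ ($H{\left(d \right)} = - (-3 + d) = 3 - d$)
$H{\left(-42 \right)} - -5006 = \left(3 - -42\right) - -5006 = \left(3 + 42\right) + 5006 = 45 + 5006 = 5051$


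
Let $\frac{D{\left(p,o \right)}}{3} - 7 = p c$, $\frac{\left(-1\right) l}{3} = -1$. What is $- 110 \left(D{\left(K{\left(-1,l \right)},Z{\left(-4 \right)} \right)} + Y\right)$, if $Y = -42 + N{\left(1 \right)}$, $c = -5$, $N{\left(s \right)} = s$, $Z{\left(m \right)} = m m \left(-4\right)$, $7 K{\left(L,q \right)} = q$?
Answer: $\frac{20350}{7} \approx 2907.1$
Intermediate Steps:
$l = 3$ ($l = \left(-3\right) \left(-1\right) = 3$)
$K{\left(L,q \right)} = \frac{q}{7}$
$Z{\left(m \right)} = - 4 m^{2}$ ($Z{\left(m \right)} = m^{2} \left(-4\right) = - 4 m^{2}$)
$D{\left(p,o \right)} = 21 - 15 p$ ($D{\left(p,o \right)} = 21 + 3 p \left(-5\right) = 21 + 3 \left(- 5 p\right) = 21 - 15 p$)
$Y = -41$ ($Y = -42 + 1 = -41$)
$- 110 \left(D{\left(K{\left(-1,l \right)},Z{\left(-4 \right)} \right)} + Y\right) = - 110 \left(\left(21 - 15 \cdot \frac{1}{7} \cdot 3\right) - 41\right) = - 110 \left(\left(21 - \frac{45}{7}\right) - 41\right) = - 110 \left(\frac{102}{7} - 41\right) = \left(-110\right) \left(- \frac{185}{7}\right) = \frac{20350}{7}$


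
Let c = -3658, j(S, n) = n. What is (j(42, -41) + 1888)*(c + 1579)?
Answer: -3839913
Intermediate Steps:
(j(42, -41) + 1888)*(c + 1579) = (-41 + 1888)*(-3658 + 1579) = 1847*(-2079) = -3839913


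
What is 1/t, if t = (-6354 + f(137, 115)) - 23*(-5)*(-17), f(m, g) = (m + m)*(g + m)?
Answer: 1/60739 ≈ 1.6464e-5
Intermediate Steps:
f(m, g) = 2*m*(g + m) (f(m, g) = (2*m)*(g + m) = 2*m*(g + m))
t = 60739 (t = (-6354 + 2*137*(115 + 137)) - 23*(-5)*(-17) = (-6354 + 2*137*252) + 115*(-17) = (-6354 + 69048) - 1955 = 62694 - 1955 = 60739)
1/t = 1/60739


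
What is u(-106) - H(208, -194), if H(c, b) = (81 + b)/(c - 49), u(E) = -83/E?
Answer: 475/318 ≈ 1.4937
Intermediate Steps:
H(c, b) = (81 + b)/(-49 + c)
u(-106) - H(208, -194) = -83/(-106) - (81 - 194)/(-49 + 208) = -83*(-1/106) - (-113)/159 = 83/106 - (-113)/159 = 83/106 - 1*(-113/159) = 83/106 + 113/159 = 475/318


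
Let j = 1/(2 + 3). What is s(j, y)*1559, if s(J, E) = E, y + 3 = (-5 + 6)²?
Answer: -3118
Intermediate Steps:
y = -2 (y = -3 + (-5 + 6)² = -3 + 1² = -3 + 1 = -2)
j = ⅕ (j = 1/5 = ⅕ ≈ 0.20000)
s(j, y)*1559 = -2*1559 = -3118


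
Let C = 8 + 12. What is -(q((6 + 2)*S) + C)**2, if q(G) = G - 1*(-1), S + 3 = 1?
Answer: -25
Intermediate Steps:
S = -2 (S = -3 + 1 = -2)
q(G) = 1 + G (q(G) = G + 1 = 1 + G)
C = 20
-(q((6 + 2)*S) + C)**2 = -((1 + (6 + 2)*(-2)) + 20)**2 = -((1 + 8*(-2)) + 20)**2 = -((1 - 16) + 20)**2 = -(-15 + 20)**2 = -1*5**2 = -1*25 = -25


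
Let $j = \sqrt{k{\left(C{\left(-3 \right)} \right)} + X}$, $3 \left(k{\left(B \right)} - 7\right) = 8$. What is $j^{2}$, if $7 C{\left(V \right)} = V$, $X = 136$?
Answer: $\frac{437}{3} \approx 145.67$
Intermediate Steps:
$C{\left(V \right)} = \frac{V}{7}$
$k{\left(B \right)} = \frac{29}{3}$ ($k{\left(B \right)} = 7 + \frac{1}{3} \cdot 8 = 7 + \frac{8}{3} = \frac{29}{3}$)
$j = \frac{\sqrt{1311}}{3}$ ($j = \sqrt{\frac{29}{3} + 136} = \sqrt{\frac{437}{3}} = \frac{\sqrt{1311}}{3} \approx 12.069$)
$j^{2} = \left(\frac{\sqrt{1311}}{3}\right)^{2} = \frac{437}{3}$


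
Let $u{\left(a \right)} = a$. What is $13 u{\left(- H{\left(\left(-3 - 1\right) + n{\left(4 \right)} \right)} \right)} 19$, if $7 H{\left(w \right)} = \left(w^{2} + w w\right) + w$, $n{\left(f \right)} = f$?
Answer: $0$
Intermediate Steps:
$H{\left(w \right)} = \frac{w}{7} + \frac{2 w^{2}}{7}$ ($H{\left(w \right)} = \frac{\left(w^{2} + w w\right) + w}{7} = \frac{\left(w^{2} + w^{2}\right) + w}{7} = \frac{2 w^{2} + w}{7} = \frac{w + 2 w^{2}}{7} = \frac{w}{7} + \frac{2 w^{2}}{7}$)
$13 u{\left(- H{\left(\left(-3 - 1\right) + n{\left(4 \right)} \right)} \right)} 19 = 13 \left(- \frac{\left(\left(-3 - 1\right) + 4\right) \left(1 + 2 \left(\left(-3 - 1\right) + 4\right)\right)}{7}\right) 19 = 13 \left(- \frac{\left(-4 + 4\right) \left(1 + 2 \left(-4 + 4\right)\right)}{7}\right) 19 = 13 \left(- \frac{0 \left(1 + 2 \cdot 0\right)}{7}\right) 19 = 13 \left(- \frac{0 \left(1 + 0\right)}{7}\right) 19 = 13 \left(- \frac{0 \cdot 1}{7}\right) 19 = 13 \left(\left(-1\right) 0\right) 19 = 13 \cdot 0 \cdot 19 = 0 \cdot 19 = 0$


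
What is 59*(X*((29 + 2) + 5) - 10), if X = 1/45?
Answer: -2714/5 ≈ -542.80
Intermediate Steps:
X = 1/45 ≈ 0.022222
59*(X*((29 + 2) + 5) - 10) = 59*(((29 + 2) + 5)/45 - 10) = 59*((31 + 5)/45 - 10) = 59*((1/45)*36 - 10) = 59*(4/5 - 10) = 59*(-46/5) = -2714/5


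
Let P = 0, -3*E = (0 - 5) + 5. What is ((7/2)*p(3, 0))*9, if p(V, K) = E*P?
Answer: 0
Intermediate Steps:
E = 0 (E = -((0 - 5) + 5)/3 = -(-5 + 5)/3 = -⅓*0 = 0)
p(V, K) = 0 (p(V, K) = 0*0 = 0)
((7/2)*p(3, 0))*9 = ((7/2)*0)*9 = 0*9 = 0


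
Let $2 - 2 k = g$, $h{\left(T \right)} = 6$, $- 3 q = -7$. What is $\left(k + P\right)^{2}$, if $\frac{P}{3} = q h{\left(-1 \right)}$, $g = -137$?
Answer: $\frac{49729}{4} \approx 12432.0$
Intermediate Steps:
$q = \frac{7}{3}$ ($q = \left(- \frac{1}{3}\right) \left(-7\right) = \frac{7}{3} \approx 2.3333$)
$P = 42$ ($P = 3 \cdot \frac{7}{3} \cdot 6 = 3 \cdot 14 = 42$)
$k = \frac{139}{2}$ ($k = 1 - - \frac{137}{2} = 1 + \frac{137}{2} = \frac{139}{2} \approx 69.5$)
$\left(k + P\right)^{2} = \left(\frac{139}{2} + 42\right)^{2} = \left(\frac{223}{2}\right)^{2} = \frac{49729}{4}$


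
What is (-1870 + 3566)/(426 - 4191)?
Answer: -1696/3765 ≈ -0.45046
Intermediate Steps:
(-1870 + 3566)/(426 - 4191) = 1696/(-3765) = 1696*(-1/3765) = -1696/3765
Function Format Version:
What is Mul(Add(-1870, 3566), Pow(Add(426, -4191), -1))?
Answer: Rational(-1696, 3765) ≈ -0.45046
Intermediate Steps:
Mul(Add(-1870, 3566), Pow(Add(426, -4191), -1)) = Mul(1696, Pow(-3765, -1)) = Mul(1696, Rational(-1, 3765)) = Rational(-1696, 3765)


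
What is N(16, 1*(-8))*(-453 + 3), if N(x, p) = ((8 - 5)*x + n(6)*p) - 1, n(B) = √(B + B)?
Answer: -21150 + 7200*√3 ≈ -8679.2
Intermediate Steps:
n(B) = √2*√B (n(B) = √(2*B) = √2*√B)
N(x, p) = -1 + 3*x + 2*p*√3 (N(x, p) = ((8 - 5)*x + (√2*√6)*p) - 1 = (3*x + (2*√3)*p) - 1 = (3*x + 2*p*√3) - 1 = -1 + 3*x + 2*p*√3)
N(16, 1*(-8))*(-453 + 3) = (-1 + 3*16 + 2*(1*(-8))*√3)*(-453 + 3) = (-1 + 48 + 2*(-8)*√3)*(-450) = (-1 + 48 - 16*√3)*(-450) = (47 - 16*√3)*(-450) = -21150 + 7200*√3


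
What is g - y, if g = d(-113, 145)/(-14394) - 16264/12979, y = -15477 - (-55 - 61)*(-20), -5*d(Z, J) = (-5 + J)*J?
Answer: 1662324627173/93409863 ≈ 17796.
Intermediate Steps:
d(Z, J) = -J*(-5 + J)/5 (d(Z, J) = -(-5 + J)*J/5 = -J*(-5 + J)/5)
y = -17797 (y = -15477 - (-116)*(-20) = -15477 - 1*2320 = -15477 - 2320 = -17797)
g = -90704638/93409863 (g = ((⅕)*145*(5 - 1*145))/(-14394) - 16264/12979 = ((⅕)*145*(5 - 145))*(-1/14394) - 16264*1/12979 = ((⅕)*145*(-140))*(-1/14394) - 16264/12979 = -4060*(-1/14394) - 16264/12979 = 2030/7197 - 16264/12979 = -90704638/93409863 ≈ -0.97104)
g - y = -90704638/93409863 - 1*(-17797) = -90704638/93409863 + 17797 = 1662324627173/93409863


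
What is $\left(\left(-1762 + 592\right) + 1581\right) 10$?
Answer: $4110$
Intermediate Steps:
$\left(\left(-1762 + 592\right) + 1581\right) 10 = \left(-1170 + 1581\right) 10 = 411 \cdot 10 = 4110$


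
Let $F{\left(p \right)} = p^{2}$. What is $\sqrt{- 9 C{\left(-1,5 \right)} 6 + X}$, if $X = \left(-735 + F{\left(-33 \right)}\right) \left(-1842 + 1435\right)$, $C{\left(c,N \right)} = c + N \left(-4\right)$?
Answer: $4 i \sqrt{8934} \approx 378.08 i$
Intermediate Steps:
$C{\left(c,N \right)} = c - 4 N$
$X = -144078$ ($X = \left(-735 + \left(-33\right)^{2}\right) \left(-1842 + 1435\right) = \left(-735 + 1089\right) \left(-407\right) = 354 \left(-407\right) = -144078$)
$\sqrt{- 9 C{\left(-1,5 \right)} 6 + X} = \sqrt{- 9 \left(-1 - 20\right) 6 - 144078} = \sqrt{\left(-9\right) \left(-21\right) 6 - 144078} = \sqrt{189 \cdot 6 - 144078} = \sqrt{1134 - 144078} = \sqrt{-142944} = 4 i \sqrt{8934}$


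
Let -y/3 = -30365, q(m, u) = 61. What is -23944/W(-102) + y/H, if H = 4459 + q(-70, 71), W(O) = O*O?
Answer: 41976275/2351304 ≈ 17.852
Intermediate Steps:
W(O) = O²
y = 91095 (y = -3*(-30365) = 91095)
H = 4520 (H = 4459 + 61 = 4520)
-23944/W(-102) + y/H = -23944/((-102)²) + 91095/4520 = -23944/10404 + 91095*(1/4520) = -23944*1/10404 + 18219/904 = -5986/2601 + 18219/904 = 41976275/2351304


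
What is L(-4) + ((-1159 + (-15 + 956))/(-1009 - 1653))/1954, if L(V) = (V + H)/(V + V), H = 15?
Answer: -14303821/10403096 ≈ -1.3750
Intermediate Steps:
L(V) = (15 + V)/(2*V) (L(V) = (V + 15)/(V + V) = (15 + V)/((2*V)) = (15 + V)*(1/(2*V)) = (15 + V)/(2*V))
L(-4) + ((-1159 + (-15 + 956))/(-1009 - 1653))/1954 = (1/2)*(15 - 4)/(-4) + ((-1159 + (-15 + 956))/(-1009 - 1653))/1954 = (1/2)*(-1/4)*11 + ((-1159 + 941)/(-2662))*(1/1954) = -11/8 - 218*(-1/2662)*(1/1954) = -11/8 + (109/1331)*(1/1954) = -11/8 + 109/2600774 = -14303821/10403096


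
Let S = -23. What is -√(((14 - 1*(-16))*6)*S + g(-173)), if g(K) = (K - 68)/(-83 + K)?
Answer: -I*√1059599/16 ≈ -64.336*I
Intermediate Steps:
g(K) = (-68 + K)/(-83 + K)
-√(((14 - 1*(-16))*6)*S + g(-173)) = -√(((14 - 1*(-16))*6)*(-23) + (-68 - 173)/(-83 - 173)) = -√(((14 + 16)*6)*(-23) - 241/(-256)) = -√((30*6)*(-23) - 1/256*(-241)) = -√(180*(-23) + 241/256) = -√(-4140 + 241/256) = -√(-1059599/256) = -I*√1059599/16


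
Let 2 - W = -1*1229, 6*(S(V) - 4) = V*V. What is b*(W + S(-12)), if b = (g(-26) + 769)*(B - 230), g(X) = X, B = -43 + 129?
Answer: -134702928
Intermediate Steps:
B = 86
S(V) = 4 + V**2/6 (S(V) = 4 + (V*V)/6 = 4 + V**2/6)
W = 1231 (W = 2 - (-1)*1229 = 2 - 1*(-1229) = 2 + 1229 = 1231)
b = -106992 (b = (-26 + 769)*(86 - 230) = 743*(-144) = -106992)
b*(W + S(-12)) = -106992*(1231 + (4 + (1/6)*(-12)**2)) = -106992*(1231 + (4 + (1/6)*144)) = -106992*(1231 + (4 + 24)) = -106992*(1231 + 28) = -106992*1259 = -134702928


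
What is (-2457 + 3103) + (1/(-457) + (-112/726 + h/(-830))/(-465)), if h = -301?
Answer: 41360389125019/64025631450 ≈ 646.00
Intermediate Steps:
(-2457 + 3103) + (1/(-457) + (-112/726 + h/(-830))/(-465)) = (-2457 + 3103) + (1/(-457) + (-112/726 - 301/(-830))/(-465)) = 646 + (1*(-1/457) + (-112*1/726 - 301*(-1/830))*(-1/465)) = 646 + (-1/457 + (-56/363 + 301/830)*(-1/465)) = 646 + (-1/457 + (62783/301290)*(-1/465)) = 646 + (-1/457 - 62783/140099850) = 646 - 168791681/64025631450 = 41360389125019/64025631450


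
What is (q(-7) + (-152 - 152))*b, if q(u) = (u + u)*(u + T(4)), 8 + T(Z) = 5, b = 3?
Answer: -492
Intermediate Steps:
T(Z) = -3 (T(Z) = -8 + 5 = -3)
q(u) = 2*u*(-3 + u) (q(u) = (u + u)*(u - 3) = (2*u)*(-3 + u) = 2*u*(-3 + u))
(q(-7) + (-152 - 152))*b = (2*(-7)*(-3 - 7) + (-152 - 152))*3 = (2*(-7)*(-10) - 304)*3 = (140 - 304)*3 = -164*3 = -492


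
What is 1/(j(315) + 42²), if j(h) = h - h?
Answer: 1/1764 ≈ 0.00056689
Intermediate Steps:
j(h) = 0
1/(j(315) + 42²) = 1/(0 + 42²) = 1/(0 + 1764) = 1/1764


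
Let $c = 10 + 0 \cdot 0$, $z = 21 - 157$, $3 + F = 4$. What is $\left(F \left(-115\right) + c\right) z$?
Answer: $14280$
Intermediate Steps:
$F = 1$ ($F = -3 + 4 = 1$)
$z = -136$
$c = 10$ ($c = 10 + 0 = 10$)
$\left(F \left(-115\right) + c\right) z = \left(1 \left(-115\right) + 10\right) \left(-136\right) = \left(-115 + 10\right) \left(-136\right) = \left(-105\right) \left(-136\right) = 14280$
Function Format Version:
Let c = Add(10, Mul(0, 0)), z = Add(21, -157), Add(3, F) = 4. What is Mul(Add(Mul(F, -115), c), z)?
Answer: 14280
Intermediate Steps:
F = 1 (F = Add(-3, 4) = 1)
z = -136
c = 10 (c = Add(10, 0) = 10)
Mul(Add(Mul(F, -115), c), z) = Mul(Add(Mul(1, -115), 10), -136) = Mul(Add(-115, 10), -136) = Mul(-105, -136) = 14280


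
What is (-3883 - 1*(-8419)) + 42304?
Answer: 46840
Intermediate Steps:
(-3883 - 1*(-8419)) + 42304 = (-3883 + 8419) + 42304 = 4536 + 42304 = 46840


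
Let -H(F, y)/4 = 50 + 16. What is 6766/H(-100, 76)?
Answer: -3383/132 ≈ -25.629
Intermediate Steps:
H(F, y) = -264 (H(F, y) = -4*(50 + 16) = -4*66 = -264)
6766/H(-100, 76) = 6766/(-264) = 6766*(-1/264) = -3383/132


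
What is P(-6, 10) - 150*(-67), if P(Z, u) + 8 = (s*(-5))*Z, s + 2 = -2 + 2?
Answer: 9982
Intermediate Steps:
s = -2 (s = -2 + (-2 + 2) = -2 + 0 = -2)
P(Z, u) = -8 + 10*Z (P(Z, u) = -8 + (-2*(-5))*Z = -8 + 10*Z)
P(-6, 10) - 150*(-67) = (-8 + 10*(-6)) - 150*(-67) = (-8 - 60) + 10050 = -68 + 10050 = 9982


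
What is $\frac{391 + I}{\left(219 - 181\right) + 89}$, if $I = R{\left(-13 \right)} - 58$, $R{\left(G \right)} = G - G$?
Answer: $\frac{333}{127} \approx 2.622$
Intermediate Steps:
$R{\left(G \right)} = 0$
$I = -58$ ($I = 0 - 58 = -58$)
$\frac{391 + I}{\left(219 - 181\right) + 89} = \frac{391 - 58}{\left(219 - 181\right) + 89} = \frac{333}{38 + 89} = \frac{333}{127}$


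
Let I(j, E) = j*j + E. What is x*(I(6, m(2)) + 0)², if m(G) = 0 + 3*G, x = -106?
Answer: -186984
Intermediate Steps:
m(G) = 3*G
I(j, E) = E + j² (I(j, E) = j² + E = E + j²)
x*(I(6, m(2)) + 0)² = -106*((3*2 + 6²) + 0)² = -106*((6 + 36) + 0)² = -106*(42 + 0)² = -106*42² = -106*1764 = -186984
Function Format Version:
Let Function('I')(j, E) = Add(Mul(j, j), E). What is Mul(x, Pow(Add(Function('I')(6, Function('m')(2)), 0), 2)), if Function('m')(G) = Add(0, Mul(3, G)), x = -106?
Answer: -186984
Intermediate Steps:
Function('m')(G) = Mul(3, G)
Function('I')(j, E) = Add(E, Pow(j, 2)) (Function('I')(j, E) = Add(Pow(j, 2), E) = Add(E, Pow(j, 2)))
Mul(x, Pow(Add(Function('I')(6, Function('m')(2)), 0), 2)) = Mul(-106, Pow(Add(Add(Mul(3, 2), Pow(6, 2)), 0), 2)) = Mul(-106, Pow(Add(Add(6, 36), 0), 2)) = Mul(-106, Pow(Add(42, 0), 2)) = Mul(-106, Pow(42, 2)) = Mul(-106, 1764) = -186984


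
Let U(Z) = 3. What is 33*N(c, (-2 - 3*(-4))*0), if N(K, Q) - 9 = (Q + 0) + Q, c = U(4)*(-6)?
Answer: 297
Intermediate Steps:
c = -18 (c = 3*(-6) = -18)
N(K, Q) = 9 + 2*Q (N(K, Q) = 9 + ((Q + 0) + Q) = 9 + (Q + Q) = 9 + 2*Q)
33*N(c, (-2 - 3*(-4))*0) = 33*(9 + 2*((-2 - 3*(-4))*0)) = 33*(9 + 2*((-2 + 12)*0)) = 33*(9 + 2*(10*0)) = 33*(9 + 2*0) = 33*(9 + 0) = 33*9 = 297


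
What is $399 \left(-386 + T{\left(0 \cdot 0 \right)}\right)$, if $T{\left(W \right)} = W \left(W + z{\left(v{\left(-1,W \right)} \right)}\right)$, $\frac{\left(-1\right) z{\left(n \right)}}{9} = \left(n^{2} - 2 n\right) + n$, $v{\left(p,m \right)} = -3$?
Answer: $-154014$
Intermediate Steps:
$z{\left(n \right)} = - 9 n^{2} + 9 n$ ($z{\left(n \right)} = - 9 \left(\left(n^{2} - 2 n\right) + n\right) = - 9 \left(n^{2} - n\right) = - 9 n^{2} + 9 n$)
$T{\left(W \right)} = W \left(-108 + W\right)$ ($T{\left(W \right)} = W \left(W + 9 \left(-3\right) \left(1 - -3\right)\right) = W \left(W + 9 \left(-3\right) \left(1 + 3\right)\right) = W \left(W + 9 \left(-3\right) 4\right) = W \left(W - 108\right) = W \left(-108 + W\right)$)
$399 \left(-386 + T{\left(0 \cdot 0 \right)}\right) = 399 \left(-386 + 0 \cdot 0 \left(-108 + 0 \cdot 0\right)\right) = 399 \left(-386 + 0 \left(-108 + 0\right)\right) = 399 \left(-386 + 0 \left(-108\right)\right) = 399 \left(-386 + 0\right) = 399 \left(-386\right) = -154014$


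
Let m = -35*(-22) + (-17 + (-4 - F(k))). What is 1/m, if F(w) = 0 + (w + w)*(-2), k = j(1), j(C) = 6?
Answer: 1/773 ≈ 0.0012937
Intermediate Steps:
k = 6
F(w) = -4*w (F(w) = 0 + (2*w)*(-2) = 0 - 4*w = -4*w)
m = 773 (m = -35*(-22) + (-17 + (-4 - (-4)*6)) = 770 + (-17 + (-4 - 1*(-24))) = 770 + (-17 + (-4 + 24)) = 770 + (-17 + 20) = 770 + 3 = 773)
1/m = 1/773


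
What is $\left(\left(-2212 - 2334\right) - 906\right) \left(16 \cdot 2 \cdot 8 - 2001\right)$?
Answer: $9513740$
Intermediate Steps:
$\left(\left(-2212 - 2334\right) - 906\right) \left(16 \cdot 2 \cdot 8 - 2001\right) = \left(-4546 - 906\right) \left(32 \cdot 8 - 2001\right) = - 5452 \left(256 - 2001\right) = \left(-5452\right) \left(-1745\right) = 9513740$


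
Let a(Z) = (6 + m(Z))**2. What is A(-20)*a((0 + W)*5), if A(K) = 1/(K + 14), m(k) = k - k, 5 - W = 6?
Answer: -6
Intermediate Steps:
W = -1 (W = 5 - 1*6 = 5 - 6 = -1)
m(k) = 0
A(K) = 1/(14 + K)
a(Z) = 36 (a(Z) = (6 + 0)**2 = 6**2 = 36)
A(-20)*a((0 + W)*5) = 36/(14 - 20) = 36/(-6) = -1/6*36 = -6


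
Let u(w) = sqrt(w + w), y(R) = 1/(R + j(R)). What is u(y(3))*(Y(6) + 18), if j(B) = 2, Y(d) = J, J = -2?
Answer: 16*sqrt(10)/5 ≈ 10.119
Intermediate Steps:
Y(d) = -2
y(R) = 1/(2 + R) (y(R) = 1/(R + 2) = 1/(2 + R))
u(w) = sqrt(2)*sqrt(w) (u(w) = sqrt(2*w) = sqrt(2)*sqrt(w))
u(y(3))*(Y(6) + 18) = (sqrt(2)*sqrt(1/(2 + 3)))*(-2 + 18) = (sqrt(2)*sqrt(1/5))*16 = (sqrt(2)*(sqrt(5)/5))*16 = (sqrt(10)/5)*16 = 16*sqrt(10)/5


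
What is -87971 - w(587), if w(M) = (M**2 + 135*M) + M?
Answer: -512372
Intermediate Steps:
w(M) = M**2 + 136*M
-87971 - w(587) = -87971 - 587*(136 + 587) = -87971 - 587*723 = -87971 - 1*424401 = -87971 - 424401 = -512372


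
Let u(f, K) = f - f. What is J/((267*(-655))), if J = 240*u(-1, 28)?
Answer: 0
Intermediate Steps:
u(f, K) = 0
J = 0 (J = 240*0 = 0)
J/((267*(-655))) = 0/((267*(-655))) = 0/(-174885) = 0*(-1/174885) = 0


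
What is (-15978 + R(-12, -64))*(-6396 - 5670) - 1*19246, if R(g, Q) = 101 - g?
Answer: 191407844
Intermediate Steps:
(-15978 + R(-12, -64))*(-6396 - 5670) - 1*19246 = (-15978 + (101 - 1*(-12)))*(-6396 - 5670) - 1*19246 = (-15978 + (101 + 12))*(-12066) - 19246 = (-15978 + 113)*(-12066) - 19246 = -15865*(-12066) - 19246 = 191427090 - 19246 = 191407844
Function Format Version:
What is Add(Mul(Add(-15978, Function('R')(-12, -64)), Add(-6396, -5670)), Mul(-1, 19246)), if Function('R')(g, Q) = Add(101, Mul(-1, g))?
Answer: 191407844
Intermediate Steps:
Add(Mul(Add(-15978, Function('R')(-12, -64)), Add(-6396, -5670)), Mul(-1, 19246)) = Add(Mul(Add(-15978, Add(101, Mul(-1, -12))), Add(-6396, -5670)), Mul(-1, 19246)) = Add(Mul(Add(-15978, Add(101, 12)), -12066), -19246) = Add(Mul(Add(-15978, 113), -12066), -19246) = Add(Mul(-15865, -12066), -19246) = Add(191427090, -19246) = 191407844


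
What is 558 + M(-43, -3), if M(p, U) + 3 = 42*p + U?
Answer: -1254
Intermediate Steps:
M(p, U) = -3 + U + 42*p (M(p, U) = -3 + (42*p + U) = -3 + (U + 42*p) = -3 + U + 42*p)
558 + M(-43, -3) = 558 + (-3 - 3 + 42*(-43)) = 558 + (-3 - 3 - 1806) = 558 - 1812 = -1254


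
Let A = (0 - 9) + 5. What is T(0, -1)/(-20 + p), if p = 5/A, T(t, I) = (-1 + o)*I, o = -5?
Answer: -24/85 ≈ -0.28235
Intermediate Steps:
T(t, I) = -6*I (T(t, I) = (-1 - 5)*I = -6*I)
A = -4 (A = -9 + 5 = -4)
p = -5/4 (p = 5/(-4) = 5*(-¼) = -5/4 ≈ -1.2500)
T(0, -1)/(-20 + p) = (-6*(-1))/(-20 - 5/4) = 6/(-85/4) = -4/85*6 = -24/85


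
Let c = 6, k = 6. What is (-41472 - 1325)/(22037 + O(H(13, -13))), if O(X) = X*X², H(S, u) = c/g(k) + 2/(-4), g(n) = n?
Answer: -342376/176297 ≈ -1.9420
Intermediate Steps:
H(S, u) = ½ (H(S, u) = 6/6 + 2/(-4) = 6*(⅙) + 2*(-¼) = 1 - ½ = ½)
O(X) = X³
(-41472 - 1325)/(22037 + O(H(13, -13))) = (-41472 - 1325)/(22037 + (½)³) = -42797/(22037 + ⅛) = -42797/176297/8 = -42797*8/176297 = -342376/176297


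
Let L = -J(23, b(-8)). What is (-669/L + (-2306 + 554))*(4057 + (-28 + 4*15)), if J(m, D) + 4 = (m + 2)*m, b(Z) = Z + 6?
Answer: -4087867347/571 ≈ -7.1591e+6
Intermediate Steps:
b(Z) = 6 + Z
J(m, D) = -4 + m*(2 + m) (J(m, D) = -4 + (m + 2)*m = -4 + (2 + m)*m = -4 + m*(2 + m))
L = -571 (L = -(-4 + 23**2 + 2*23) = -(-4 + 529 + 46) = -1*571 = -571)
(-669/L + (-2306 + 554))*(4057 + (-28 + 4*15)) = (-669/(-571) + (-2306 + 554))*(4057 + (-28 + 4*15)) = (-669*(-1/571) - 1752)*(4057 + (-28 + 60)) = (669/571 - 1752)*(4057 + 32) = -999723/571*4089 = -4087867347/571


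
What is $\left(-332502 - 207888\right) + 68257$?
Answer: $-472133$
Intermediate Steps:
$\left(-332502 - 207888\right) + 68257 = -540390 + 68257 = -472133$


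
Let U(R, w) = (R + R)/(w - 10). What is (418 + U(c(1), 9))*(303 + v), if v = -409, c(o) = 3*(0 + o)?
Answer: -43672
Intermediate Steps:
c(o) = 3*o
U(R, w) = 2*R/(-10 + w) (U(R, w) = (2*R)/(-10 + w) = 2*R/(-10 + w))
(418 + U(c(1), 9))*(303 + v) = (418 + 2*(3*1)/(-10 + 9))*(303 - 409) = (418 + 2*3/(-1))*(-106) = (418 + 2*3*(-1))*(-106) = (418 - 6)*(-106) = 412*(-106) = -43672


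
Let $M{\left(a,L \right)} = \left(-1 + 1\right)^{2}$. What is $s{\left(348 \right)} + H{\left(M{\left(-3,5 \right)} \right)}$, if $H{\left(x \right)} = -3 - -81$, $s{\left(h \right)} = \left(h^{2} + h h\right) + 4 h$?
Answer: $243678$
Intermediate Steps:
$M{\left(a,L \right)} = 0$ ($M{\left(a,L \right)} = 0^{2} = 0$)
$s{\left(h \right)} = 2 h^{2} + 4 h$ ($s{\left(h \right)} = \left(h^{2} + h^{2}\right) + 4 h = 2 h^{2} + 4 h$)
$H{\left(x \right)} = 78$ ($H{\left(x \right)} = -3 + 81 = 78$)
$s{\left(348 \right)} + H{\left(M{\left(-3,5 \right)} \right)} = 2 \cdot 348 \left(2 + 348\right) + 78 = 2 \cdot 348 \cdot 350 + 78 = 243600 + 78 = 243678$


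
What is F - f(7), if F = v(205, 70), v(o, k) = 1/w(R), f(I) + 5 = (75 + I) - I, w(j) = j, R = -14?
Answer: -981/14 ≈ -70.071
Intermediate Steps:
f(I) = 70 (f(I) = -5 + ((75 + I) - I) = -5 + 75 = 70)
v(o, k) = -1/14 (v(o, k) = 1/(-14) = -1/14)
F = -1/14 ≈ -0.071429
F - f(7) = -1/14 - 1*70 = -1/14 - 70 = -981/14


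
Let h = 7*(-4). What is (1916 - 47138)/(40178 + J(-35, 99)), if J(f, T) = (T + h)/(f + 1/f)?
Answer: -18480724/16418581 ≈ -1.1256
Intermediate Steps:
h = -28
J(f, T) = (-28 + T)/(f + 1/f) (J(f, T) = (T - 28)/(f + 1/f) = (-28 + T)/(f + 1/f))
(1916 - 47138)/(40178 + J(-35, 99)) = (1916 - 47138)/(40178 - 35*(-28 + 99)/(1 + (-35)²)) = -45222/(40178 - 35*71/(1 + 1225)) = -45222/(40178 - 35*71/1226) = -45222/(40178 - 35*1/1226*71) = -45222/(40178 - 2485/1226) = -45222/49255743/1226 = -45222*1226/49255743 = -18480724/16418581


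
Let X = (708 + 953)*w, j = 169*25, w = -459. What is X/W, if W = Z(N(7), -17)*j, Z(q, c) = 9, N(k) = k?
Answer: -84711/4225 ≈ -20.050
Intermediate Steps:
j = 4225
X = -762399 (X = (708 + 953)*(-459) = 1661*(-459) = -762399)
W = 38025 (W = 9*4225 = 38025)
X/W = -762399/38025 = -762399*1/38025 = -84711/4225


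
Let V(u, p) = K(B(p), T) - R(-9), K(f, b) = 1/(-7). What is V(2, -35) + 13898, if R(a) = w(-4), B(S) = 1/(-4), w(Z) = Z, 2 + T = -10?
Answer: 97313/7 ≈ 13902.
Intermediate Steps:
T = -12 (T = -2 - 10 = -12)
B(S) = -1/4
K(f, b) = -1/7
R(a) = -4
V(u, p) = 27/7 (V(u, p) = -1/7 - 1*(-4) = -1/7 + 4 = 27/7)
V(2, -35) + 13898 = 27/7 + 13898 = 97313/7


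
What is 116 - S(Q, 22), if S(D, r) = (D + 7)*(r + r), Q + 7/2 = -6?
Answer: 226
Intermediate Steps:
Q = -19/2 (Q = -7/2 - 6 = -19/2 ≈ -9.5000)
S(D, r) = 2*r*(7 + D) (S(D, r) = (7 + D)*(2*r) = 2*r*(7 + D))
116 - S(Q, 22) = 116 - 2*22*(7 - 19/2) = 116 - 2*22*(-5)/2 = 116 - 1*(-110) = 116 + 110 = 226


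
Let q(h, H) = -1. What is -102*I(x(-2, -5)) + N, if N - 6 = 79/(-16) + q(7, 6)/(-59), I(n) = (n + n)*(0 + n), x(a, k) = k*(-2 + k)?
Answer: -235904581/944 ≈ -2.4990e+5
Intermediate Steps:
I(n) = 2*n² (I(n) = (2*n)*n = 2*n²)
N = 1019/944 (N = 6 + (79/(-16) - 1/(-59)) = 6 + (79*(-1/16) - 1*(-1/59)) = 6 + (-79/16 + 1/59) = 6 - 4645/944 = 1019/944 ≈ 1.0794)
-102*I(x(-2, -5)) + N = -204*(-5*(-2 - 5))² + 1019/944 = -204*(-5*(-7))² + 1019/944 = -204*35² + 1019/944 = -204*1225 + 1019/944 = -102*2450 + 1019/944 = -249900 + 1019/944 = -235904581/944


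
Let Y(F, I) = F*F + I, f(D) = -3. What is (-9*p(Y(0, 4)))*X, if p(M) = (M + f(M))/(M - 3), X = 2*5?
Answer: -90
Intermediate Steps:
X = 10
Y(F, I) = I + F² (Y(F, I) = F² + I = I + F²)
p(M) = 1 (p(M) = (M - 3)/(M - 3) = (-3 + M)/(-3 + M) = 1)
(-9*p(Y(0, 4)))*X = -9*1*10 = -9*10 = -90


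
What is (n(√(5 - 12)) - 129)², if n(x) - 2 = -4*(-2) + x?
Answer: (119 - I*√7)² ≈ 14154.0 - 629.69*I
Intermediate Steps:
n(x) = 10 + x (n(x) = 2 + (-4*(-2) + x) = 2 + (8 + x) = 10 + x)
(n(√(5 - 12)) - 129)² = ((10 + √(5 - 12)) - 129)² = ((10 + √(-7)) - 129)² = ((10 + I*√7) - 129)² = (-119 + I*√7)²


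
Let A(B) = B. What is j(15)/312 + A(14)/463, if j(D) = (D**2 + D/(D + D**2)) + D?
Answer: 1848271/2311296 ≈ 0.79967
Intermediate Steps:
j(D) = D + D**2 + D/(D + D**2) (j(D) = (D**2 + D/(D + D**2)) + D = D + D**2 + D/(D + D**2))
j(15)/312 + A(14)/463 = ((1 + 15 + 15**3 + 2*15**2)/(1 + 15))/312 + 14/463 = ((1 + 15 + 3375 + 2*225)/16)*(1/312) + 14*(1/463) = ((1 + 15 + 3375 + 450)/16)*(1/312) + 14/463 = ((1/16)*3841)*(1/312) + 14/463 = (3841/16)*(1/312) + 14/463 = 3841/4992 + 14/463 = 1848271/2311296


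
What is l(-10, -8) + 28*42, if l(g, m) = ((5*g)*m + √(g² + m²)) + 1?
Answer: 1577 + 2*√41 ≈ 1589.8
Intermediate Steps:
l(g, m) = 1 + √(g² + m²) + 5*g*m (l(g, m) = (5*g*m + √(g² + m²)) + 1 = (√(g² + m²) + 5*g*m) + 1 = 1 + √(g² + m²) + 5*g*m)
l(-10, -8) + 28*42 = (1 + √((-10)² + (-8)²) + 5*(-10)*(-8)) + 28*42 = (1 + √(100 + 64) + 400) + 1176 = (1 + √164 + 400) + 1176 = (1 + 2*√41 + 400) + 1176 = (401 + 2*√41) + 1176 = 1577 + 2*√41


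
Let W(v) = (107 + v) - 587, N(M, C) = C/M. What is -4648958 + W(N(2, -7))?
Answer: -9298883/2 ≈ -4.6494e+6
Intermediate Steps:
W(v) = -480 + v
-4648958 + W(N(2, -7)) = -4648958 + (-480 - 7/2) = -4648958 - 967/2 = -9298883/2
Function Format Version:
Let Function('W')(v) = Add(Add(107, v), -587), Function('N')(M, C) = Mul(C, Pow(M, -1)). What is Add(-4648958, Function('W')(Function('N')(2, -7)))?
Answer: Rational(-9298883, 2) ≈ -4.6494e+6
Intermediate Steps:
Function('W')(v) = Add(-480, v)
Add(-4648958, Function('W')(Function('N')(2, -7))) = Add(-4648958, Add(-480, Mul(-7, Pow(2, -1)))) = Add(-4648958, Add(-480, Mul(-7, Rational(1, 2)))) = Add(-4648958, Add(-480, Rational(-7, 2))) = Add(-4648958, Rational(-967, 2)) = Rational(-9298883, 2)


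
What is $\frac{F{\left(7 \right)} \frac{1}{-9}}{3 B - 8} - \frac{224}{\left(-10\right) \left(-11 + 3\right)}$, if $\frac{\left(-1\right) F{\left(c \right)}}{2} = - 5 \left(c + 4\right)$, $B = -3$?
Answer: $- \frac{1592}{765} \approx -2.081$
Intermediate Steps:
$F{\left(c \right)} = 40 + 10 c$ ($F{\left(c \right)} = - 2 \left(- 5 \left(c + 4\right)\right) = - 2 \left(- 5 \left(4 + c\right)\right) = - 2 \left(-20 - 5 c\right) = 40 + 10 c$)
$\frac{F{\left(7 \right)} \frac{1}{-9}}{3 B - 8} - \frac{224}{\left(-10\right) \left(-11 + 3\right)} = \frac{\left(40 + 10 \cdot 7\right) \frac{1}{-9}}{3 \left(-3\right) - 8} - \frac{224}{\left(-10\right) \left(-11 + 3\right)} = \frac{\left(40 + 70\right) \left(- \frac{1}{9}\right)}{-9 - 8} - \frac{224}{\left(-10\right) \left(-8\right)} = \frac{110 \left(- \frac{1}{9}\right)}{-17} - \frac{224}{80} = \left(- \frac{110}{9}\right) \left(- \frac{1}{17}\right) - \frac{14}{5} = \frac{110}{153} - \frac{14}{5} = - \frac{1592}{765}$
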